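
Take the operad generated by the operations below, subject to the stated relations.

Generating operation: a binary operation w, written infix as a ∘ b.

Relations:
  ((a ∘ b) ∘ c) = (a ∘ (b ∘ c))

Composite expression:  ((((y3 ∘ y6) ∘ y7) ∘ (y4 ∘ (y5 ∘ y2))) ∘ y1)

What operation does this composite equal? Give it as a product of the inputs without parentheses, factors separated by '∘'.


y3 ∘ y6 ∘ y7 ∘ y4 ∘ y5 ∘ y2 ∘ y1

Every regrouping of w is equal, so read the y-inputs in written order.
(y3 ∘ y6) reduces to y3 ∘ y6
((y3 ∘ y6) ∘ y7) reduces to y3 ∘ y6 ∘ y7
(y5 ∘ y2) reduces to y5 ∘ y2
(y4 ∘ (y5 ∘ y2)) reduces to y4 ∘ y5 ∘ y2
(((y3 ∘ y6) ∘ y7) ∘ (y4 ∘ (y5 ∘ y2))) reduces to y3 ∘ y6 ∘ y7 ∘ y4 ∘ y5 ∘ y2
((((y3 ∘ y6) ∘ y7) ∘ (y4 ∘ (y5 ∘ y2))) ∘ y1) reduces to y3 ∘ y6 ∘ y7 ∘ y4 ∘ y5 ∘ y2 ∘ y1


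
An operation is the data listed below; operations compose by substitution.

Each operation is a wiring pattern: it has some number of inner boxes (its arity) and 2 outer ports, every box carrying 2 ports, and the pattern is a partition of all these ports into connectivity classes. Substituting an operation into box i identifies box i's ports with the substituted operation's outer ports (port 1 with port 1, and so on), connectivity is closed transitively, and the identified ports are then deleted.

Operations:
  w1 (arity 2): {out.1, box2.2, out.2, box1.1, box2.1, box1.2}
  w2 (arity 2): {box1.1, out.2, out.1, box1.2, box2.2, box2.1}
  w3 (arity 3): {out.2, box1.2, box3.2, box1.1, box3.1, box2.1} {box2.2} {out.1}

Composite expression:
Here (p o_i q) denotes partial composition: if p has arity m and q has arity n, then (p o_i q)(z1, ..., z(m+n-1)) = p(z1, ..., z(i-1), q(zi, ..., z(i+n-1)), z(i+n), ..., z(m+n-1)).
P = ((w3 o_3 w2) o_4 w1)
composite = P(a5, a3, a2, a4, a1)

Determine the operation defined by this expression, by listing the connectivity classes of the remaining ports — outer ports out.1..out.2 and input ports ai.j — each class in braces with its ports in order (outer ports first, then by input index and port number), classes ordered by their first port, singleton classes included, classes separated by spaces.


{out.1} {out.2, a1.1, a1.2, a2.1, a2.2, a3.1, a4.1, a4.2, a5.1, a5.2} {a3.2}

Reachability decides: close wires over w3-identified ports.
after w1, the pattern on (a4, a1) reads {out.1, out.2, a1.1, a1.2, a4.1, a4.2} (out.j = its outer ports)
after w2, the pattern on (a2, a4, a1) reads {out.1, out.2, a1.1, a1.2, a2.1, a2.2, a4.1, a4.2} (out.j = its outer ports)
after w3, the pattern on (a5, a3, a2, a4, a1) reads {out.1} {out.2, a1.1, a1.2, a2.1, a2.2, a3.1, a4.1, a4.2, a5.1, a5.2} {a3.2} (out.j = its outer ports)


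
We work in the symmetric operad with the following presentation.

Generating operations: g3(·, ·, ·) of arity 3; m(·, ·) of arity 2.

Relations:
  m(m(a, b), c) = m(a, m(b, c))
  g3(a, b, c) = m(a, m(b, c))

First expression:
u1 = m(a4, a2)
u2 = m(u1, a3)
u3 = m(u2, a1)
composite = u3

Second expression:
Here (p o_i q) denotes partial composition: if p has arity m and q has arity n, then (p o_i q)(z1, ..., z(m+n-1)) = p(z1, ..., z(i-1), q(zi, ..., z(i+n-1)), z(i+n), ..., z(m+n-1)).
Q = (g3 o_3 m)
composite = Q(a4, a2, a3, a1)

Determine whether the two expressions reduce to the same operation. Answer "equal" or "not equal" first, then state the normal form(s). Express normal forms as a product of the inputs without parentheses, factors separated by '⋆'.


equal — both sides give a4 ⋆ a2 ⋆ a3 ⋆ a1

Normal form of the first expression: a4 ⋆ a2 ⋆ a3 ⋆ a1
Normal form of the second expression: a4 ⋆ a2 ⋆ a3 ⋆ a1
One common form — equal.


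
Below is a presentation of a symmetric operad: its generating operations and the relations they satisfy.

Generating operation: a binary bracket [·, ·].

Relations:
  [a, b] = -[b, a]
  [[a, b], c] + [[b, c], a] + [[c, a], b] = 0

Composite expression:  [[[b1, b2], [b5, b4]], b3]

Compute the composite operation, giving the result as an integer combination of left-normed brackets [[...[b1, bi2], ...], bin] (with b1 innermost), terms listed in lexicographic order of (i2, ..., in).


-[[[[b1, b2], b4], b5], b3] + [[[[b1, b2], b5], b4], b3]

In the tensor algebra, words opening b1 carry the b1-anchored form.
Composite bracket: [[[b1, b2], [b5, b4]], b3]
Applying ab - ba throughout gives 16 signed words (2^4 = 16).
Words beginning with b1 determine it all:
  the word b1b2b4b5b3 carries sign -1 and contributes -[[[[b1, b2], b4], b5], b3]
  the word b1b2b5b4b3 carries sign +1 and contributes +[[[[b1, b2], b5], b4], b3]


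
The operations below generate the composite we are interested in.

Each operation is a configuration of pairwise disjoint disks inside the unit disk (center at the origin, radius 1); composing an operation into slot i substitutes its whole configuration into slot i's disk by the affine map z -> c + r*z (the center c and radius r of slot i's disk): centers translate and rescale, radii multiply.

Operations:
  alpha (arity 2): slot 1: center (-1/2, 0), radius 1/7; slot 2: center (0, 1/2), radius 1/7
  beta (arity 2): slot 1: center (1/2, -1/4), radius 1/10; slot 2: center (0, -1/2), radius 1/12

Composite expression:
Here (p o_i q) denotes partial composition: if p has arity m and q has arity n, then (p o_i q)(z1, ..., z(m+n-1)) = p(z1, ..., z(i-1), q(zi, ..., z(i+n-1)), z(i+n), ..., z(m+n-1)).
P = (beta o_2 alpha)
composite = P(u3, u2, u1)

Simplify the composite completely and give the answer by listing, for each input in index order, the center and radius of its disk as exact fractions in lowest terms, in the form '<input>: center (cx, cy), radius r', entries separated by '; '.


u1: center (0, -11/24), radius 1/84; u2: center (-1/24, -1/2), radius 1/84; u3: center (1/2, -1/4), radius 1/10

Each u-disk chains the slot maps above it in beta; radii multiply.
tracing u3 down its 1-map path: center (1/2, -1/4), radius 1/10
tracing u2 down its 2-map path: center (-1/24, -1/2), radius 1/84
tracing u1 down its 2-map path: center (0, -11/24), radius 1/84


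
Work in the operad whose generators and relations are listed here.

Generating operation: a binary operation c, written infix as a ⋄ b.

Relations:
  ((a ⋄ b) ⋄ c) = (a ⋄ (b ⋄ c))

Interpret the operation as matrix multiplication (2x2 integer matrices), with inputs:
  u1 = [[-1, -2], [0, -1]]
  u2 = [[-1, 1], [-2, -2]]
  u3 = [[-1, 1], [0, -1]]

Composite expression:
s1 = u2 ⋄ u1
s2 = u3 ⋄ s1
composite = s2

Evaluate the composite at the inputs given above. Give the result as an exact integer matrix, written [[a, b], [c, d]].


(u2 ⋄ u1) = [[1, 1], [2, 6]]
(u3 ⋄ (u2 ⋄ u1)) = [[1, 5], [-2, -6]]

[[1, 5], [-2, -6]]


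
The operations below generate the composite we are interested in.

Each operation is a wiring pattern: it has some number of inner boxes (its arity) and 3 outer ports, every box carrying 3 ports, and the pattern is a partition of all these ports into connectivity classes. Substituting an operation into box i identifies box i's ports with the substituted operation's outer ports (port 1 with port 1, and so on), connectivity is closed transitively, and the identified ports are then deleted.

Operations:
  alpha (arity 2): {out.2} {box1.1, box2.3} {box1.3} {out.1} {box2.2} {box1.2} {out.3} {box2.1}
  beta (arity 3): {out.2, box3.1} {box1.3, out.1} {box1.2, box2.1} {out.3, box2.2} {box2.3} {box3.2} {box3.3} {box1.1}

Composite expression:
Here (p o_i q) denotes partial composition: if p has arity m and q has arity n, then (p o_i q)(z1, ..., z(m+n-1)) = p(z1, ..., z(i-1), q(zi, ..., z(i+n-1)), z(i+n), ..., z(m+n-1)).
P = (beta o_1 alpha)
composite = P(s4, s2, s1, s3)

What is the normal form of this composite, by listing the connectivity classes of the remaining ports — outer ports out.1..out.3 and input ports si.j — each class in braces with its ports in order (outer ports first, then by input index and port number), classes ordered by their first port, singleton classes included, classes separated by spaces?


{out.1} {out.2, s3.1} {out.3, s1.2} {s1.1} {s1.3} {s2.1} {s2.2} {s2.3, s4.1} {s3.2} {s3.3} {s4.2} {s4.3}


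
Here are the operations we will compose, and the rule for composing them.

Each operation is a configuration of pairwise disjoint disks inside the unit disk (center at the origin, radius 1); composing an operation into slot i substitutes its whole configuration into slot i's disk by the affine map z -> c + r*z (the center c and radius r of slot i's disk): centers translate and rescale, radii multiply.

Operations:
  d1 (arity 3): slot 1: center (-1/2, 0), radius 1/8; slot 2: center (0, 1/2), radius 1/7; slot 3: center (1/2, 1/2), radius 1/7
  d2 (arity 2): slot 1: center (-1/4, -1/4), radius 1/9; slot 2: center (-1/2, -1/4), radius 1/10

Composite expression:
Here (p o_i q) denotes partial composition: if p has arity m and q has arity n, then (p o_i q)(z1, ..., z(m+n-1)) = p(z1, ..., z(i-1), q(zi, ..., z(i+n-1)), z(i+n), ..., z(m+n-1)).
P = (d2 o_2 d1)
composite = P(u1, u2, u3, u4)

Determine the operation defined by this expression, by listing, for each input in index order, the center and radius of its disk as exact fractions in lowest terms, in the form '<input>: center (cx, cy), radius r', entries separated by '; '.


u1: center (-1/4, -1/4), radius 1/9; u2: center (-11/20, -1/4), radius 1/80; u3: center (-1/2, -1/5), radius 1/70; u4: center (-9/20, -1/5), radius 1/70


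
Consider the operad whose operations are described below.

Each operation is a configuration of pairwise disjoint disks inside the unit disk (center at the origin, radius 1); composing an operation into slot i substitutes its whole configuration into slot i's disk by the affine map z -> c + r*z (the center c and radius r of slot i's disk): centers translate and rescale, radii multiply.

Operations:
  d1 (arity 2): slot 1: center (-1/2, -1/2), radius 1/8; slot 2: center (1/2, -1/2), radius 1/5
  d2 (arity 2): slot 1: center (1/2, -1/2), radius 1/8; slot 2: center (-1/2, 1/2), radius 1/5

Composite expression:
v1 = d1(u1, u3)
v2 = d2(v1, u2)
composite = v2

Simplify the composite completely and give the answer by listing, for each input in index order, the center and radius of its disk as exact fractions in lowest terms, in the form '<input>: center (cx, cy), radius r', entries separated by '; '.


u1: center (7/16, -9/16), radius 1/64; u2: center (-1/2, 1/2), radius 1/5; u3: center (9/16, -9/16), radius 1/40


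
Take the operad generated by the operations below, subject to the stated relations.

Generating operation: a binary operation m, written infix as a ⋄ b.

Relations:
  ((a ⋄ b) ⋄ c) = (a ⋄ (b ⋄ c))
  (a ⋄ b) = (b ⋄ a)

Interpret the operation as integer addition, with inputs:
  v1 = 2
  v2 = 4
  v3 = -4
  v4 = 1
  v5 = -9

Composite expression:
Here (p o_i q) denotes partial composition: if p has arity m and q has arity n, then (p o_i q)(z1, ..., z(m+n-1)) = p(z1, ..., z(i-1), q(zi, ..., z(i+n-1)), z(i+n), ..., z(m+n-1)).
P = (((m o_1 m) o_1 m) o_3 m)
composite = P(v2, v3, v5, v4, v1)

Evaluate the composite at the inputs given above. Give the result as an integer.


-6


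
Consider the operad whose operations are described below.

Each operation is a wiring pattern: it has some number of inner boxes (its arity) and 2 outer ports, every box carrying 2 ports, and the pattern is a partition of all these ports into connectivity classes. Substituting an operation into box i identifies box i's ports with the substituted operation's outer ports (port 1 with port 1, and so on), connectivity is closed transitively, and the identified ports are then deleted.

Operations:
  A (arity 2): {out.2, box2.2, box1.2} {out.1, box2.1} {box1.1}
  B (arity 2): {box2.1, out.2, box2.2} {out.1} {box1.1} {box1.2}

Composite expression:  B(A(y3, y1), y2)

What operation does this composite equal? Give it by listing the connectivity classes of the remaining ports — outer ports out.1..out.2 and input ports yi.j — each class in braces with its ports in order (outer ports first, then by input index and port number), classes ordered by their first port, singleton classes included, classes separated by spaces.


After gluing at B, chains via deleted ports link the y-ports.
after A, the pattern on (y3, y1) reads {out.1, y1.1} {out.2, y1.2, y3.2} {y3.1} (out.j = its outer ports)
after B, the pattern on (y3, y1, y2) reads {out.1} {out.2, y2.1, y2.2} {y1.1} {y1.2, y3.2} {y3.1} (out.j = its outer ports)

{out.1} {out.2, y2.1, y2.2} {y1.1} {y1.2, y3.2} {y3.1}


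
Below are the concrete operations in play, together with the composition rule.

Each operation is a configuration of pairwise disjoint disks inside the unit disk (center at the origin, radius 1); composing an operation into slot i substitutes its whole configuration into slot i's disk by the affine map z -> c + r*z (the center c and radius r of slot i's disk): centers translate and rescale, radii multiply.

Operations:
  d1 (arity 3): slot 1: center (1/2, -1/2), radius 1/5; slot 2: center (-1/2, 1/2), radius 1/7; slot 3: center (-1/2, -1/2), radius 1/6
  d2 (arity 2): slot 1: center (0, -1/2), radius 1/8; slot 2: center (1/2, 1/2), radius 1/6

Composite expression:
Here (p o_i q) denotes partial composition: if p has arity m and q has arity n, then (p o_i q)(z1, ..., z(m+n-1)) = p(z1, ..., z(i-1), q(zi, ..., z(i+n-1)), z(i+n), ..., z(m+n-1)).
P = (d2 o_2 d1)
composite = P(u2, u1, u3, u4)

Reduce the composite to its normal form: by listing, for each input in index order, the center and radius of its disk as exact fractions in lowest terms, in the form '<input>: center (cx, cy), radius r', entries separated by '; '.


u1: center (7/12, 5/12), radius 1/30; u2: center (0, -1/2), radius 1/8; u3: center (5/12, 7/12), radius 1/42; u4: center (5/12, 5/12), radius 1/36

Below d2, radii multiply path by path; the u-disk centers shift.
input u2: applying the 1 nested substitution gives center (0, -1/2), radius 1/8
input u1: applying the 2 nested substitutions gives center (7/12, 5/12), radius 1/30
input u3: applying the 2 nested substitutions gives center (5/12, 7/12), radius 1/42
input u4: applying the 2 nested substitutions gives center (5/12, 5/12), radius 1/36


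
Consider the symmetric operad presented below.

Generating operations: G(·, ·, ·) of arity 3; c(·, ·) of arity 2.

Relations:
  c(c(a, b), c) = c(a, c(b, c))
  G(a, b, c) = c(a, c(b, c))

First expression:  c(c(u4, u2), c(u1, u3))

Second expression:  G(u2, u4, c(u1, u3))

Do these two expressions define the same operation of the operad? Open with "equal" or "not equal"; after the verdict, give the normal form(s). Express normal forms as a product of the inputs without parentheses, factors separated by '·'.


The first expression, normalized: u4 · u2 · u1 · u3
The second expression, normalized: u2 · u4 · u1 · u3
The forms do not match — not equal.

not equal: they reduce to u4 · u2 · u1 · u3 and u2 · u4 · u1 · u3


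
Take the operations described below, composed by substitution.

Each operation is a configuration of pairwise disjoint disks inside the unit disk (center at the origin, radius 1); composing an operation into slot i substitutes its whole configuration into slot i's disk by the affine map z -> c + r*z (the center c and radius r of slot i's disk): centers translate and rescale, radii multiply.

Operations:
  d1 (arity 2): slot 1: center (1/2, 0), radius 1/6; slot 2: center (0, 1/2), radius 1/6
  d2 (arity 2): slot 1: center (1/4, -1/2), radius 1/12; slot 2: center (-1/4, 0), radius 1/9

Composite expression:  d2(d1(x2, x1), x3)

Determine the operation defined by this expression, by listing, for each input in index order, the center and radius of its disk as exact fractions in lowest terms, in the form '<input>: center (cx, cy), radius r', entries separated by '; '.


x1: center (1/4, -11/24), radius 1/72; x2: center (7/24, -1/2), radius 1/72; x3: center (-1/4, 0), radius 1/9

Nesting under d2 composes maps z -> c + r*z down each x-path.
input x2: composing its 2 substitution steps yields center (7/24, -1/2), radius 1/72
input x1: composing its 2 substitution steps yields center (1/4, -11/24), radius 1/72
input x3: composing its 1 substitution step yields center (-1/4, 0), radius 1/9


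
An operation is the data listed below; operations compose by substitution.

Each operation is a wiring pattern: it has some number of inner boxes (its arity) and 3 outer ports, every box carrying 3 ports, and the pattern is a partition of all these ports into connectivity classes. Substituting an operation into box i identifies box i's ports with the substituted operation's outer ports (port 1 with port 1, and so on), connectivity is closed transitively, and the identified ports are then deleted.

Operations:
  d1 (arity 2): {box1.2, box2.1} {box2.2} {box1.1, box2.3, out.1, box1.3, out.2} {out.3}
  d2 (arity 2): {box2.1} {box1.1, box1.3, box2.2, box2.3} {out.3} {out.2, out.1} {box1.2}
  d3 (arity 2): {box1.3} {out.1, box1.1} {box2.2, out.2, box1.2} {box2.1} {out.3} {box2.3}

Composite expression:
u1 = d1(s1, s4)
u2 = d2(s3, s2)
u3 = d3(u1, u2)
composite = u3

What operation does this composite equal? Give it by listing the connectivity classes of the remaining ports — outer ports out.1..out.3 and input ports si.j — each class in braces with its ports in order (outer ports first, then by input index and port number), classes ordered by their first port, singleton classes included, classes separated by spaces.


{out.1, out.2, s1.1, s1.3, s4.3} {out.3} {s1.2, s4.1} {s2.1} {s2.2, s2.3, s3.1, s3.3} {s3.2} {s4.2}

Two ports join when wires chain via d3-identified ports.
d1 over (s1, s4) gives {out.1, out.2, s1.1, s1.3, s4.3} {out.3} {s1.2, s4.1} {s4.2}, out.j being that stage's outer ports
d2 over (s3, s2) gives {out.1, out.2} {out.3} {s2.1} {s2.2, s2.3, s3.1, s3.3} {s3.2}, out.j being that stage's outer ports
d3 over (s1, s4, s3, s2) gives {out.1, out.2, s1.1, s1.3, s4.3} {out.3} {s1.2, s4.1} {s2.1} {s2.2, s2.3, s3.1, s3.3} {s3.2} {s4.2}, out.j being that stage's outer ports


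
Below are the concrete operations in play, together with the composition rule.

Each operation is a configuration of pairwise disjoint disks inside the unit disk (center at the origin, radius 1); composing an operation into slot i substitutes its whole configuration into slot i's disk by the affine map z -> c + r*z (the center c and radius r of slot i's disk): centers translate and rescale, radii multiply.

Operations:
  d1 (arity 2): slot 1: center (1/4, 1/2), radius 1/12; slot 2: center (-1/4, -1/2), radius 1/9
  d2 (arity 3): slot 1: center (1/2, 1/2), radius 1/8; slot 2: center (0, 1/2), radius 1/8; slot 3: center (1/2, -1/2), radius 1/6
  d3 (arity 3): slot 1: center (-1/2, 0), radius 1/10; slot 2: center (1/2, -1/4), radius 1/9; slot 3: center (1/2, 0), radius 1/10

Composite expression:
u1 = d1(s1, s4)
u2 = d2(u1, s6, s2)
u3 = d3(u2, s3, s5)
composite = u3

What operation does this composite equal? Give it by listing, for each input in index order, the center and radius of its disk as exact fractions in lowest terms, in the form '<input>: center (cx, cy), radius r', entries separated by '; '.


s1: center (-143/320, 9/160), radius 1/960; s2: center (-9/20, -1/20), radius 1/60; s3: center (1/2, -1/4), radius 1/9; s4: center (-29/64, 7/160), radius 1/720; s5: center (1/2, 0), radius 1/10; s6: center (-1/2, 1/20), radius 1/80


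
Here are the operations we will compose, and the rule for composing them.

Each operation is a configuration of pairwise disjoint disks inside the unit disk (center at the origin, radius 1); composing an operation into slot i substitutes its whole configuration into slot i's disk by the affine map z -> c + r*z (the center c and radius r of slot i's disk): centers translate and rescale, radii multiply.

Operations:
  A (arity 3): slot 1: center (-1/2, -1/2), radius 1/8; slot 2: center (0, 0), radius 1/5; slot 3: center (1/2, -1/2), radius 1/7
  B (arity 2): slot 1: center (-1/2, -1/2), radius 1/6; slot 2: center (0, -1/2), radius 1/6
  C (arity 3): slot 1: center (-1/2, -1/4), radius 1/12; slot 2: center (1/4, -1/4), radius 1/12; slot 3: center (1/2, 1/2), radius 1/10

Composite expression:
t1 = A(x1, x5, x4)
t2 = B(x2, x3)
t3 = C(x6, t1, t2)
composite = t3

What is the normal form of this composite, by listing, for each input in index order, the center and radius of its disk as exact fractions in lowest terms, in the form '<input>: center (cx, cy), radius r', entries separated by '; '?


Nesting under C composes maps z -> c + r*z down each x-path.
x6: after 1 affine step, its disk has center (-1/2, -1/4), radius 1/12
x1: after 2 affine steps, its disk has center (5/24, -7/24), radius 1/96
x5: after 2 affine steps, its disk has center (1/4, -1/4), radius 1/60
x4: after 2 affine steps, its disk has center (7/24, -7/24), radius 1/84
x2: after 2 affine steps, its disk has center (9/20, 9/20), radius 1/60
x3: after 2 affine steps, its disk has center (1/2, 9/20), radius 1/60

x1: center (5/24, -7/24), radius 1/96; x2: center (9/20, 9/20), radius 1/60; x3: center (1/2, 9/20), radius 1/60; x4: center (7/24, -7/24), radius 1/84; x5: center (1/4, -1/4), radius 1/60; x6: center (-1/2, -1/4), radius 1/12


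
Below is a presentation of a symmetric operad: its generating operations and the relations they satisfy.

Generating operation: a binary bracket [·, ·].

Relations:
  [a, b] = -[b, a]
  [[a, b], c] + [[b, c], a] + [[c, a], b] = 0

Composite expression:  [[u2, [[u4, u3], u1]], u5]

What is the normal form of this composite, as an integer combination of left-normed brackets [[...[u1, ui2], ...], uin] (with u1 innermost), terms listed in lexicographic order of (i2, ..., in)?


In the tensor algebra, words opening u1 carry the u1-anchored form.
Composite bracket: [[u2, [[u4, u3], u1]], u5]
Expanding via [a, b] = ab - ba: 16 signed words (2^4 = 16).
Coefficients come from the u1-initial words:
  from u1u3u4u2u5, sign -1: term -[[[[u1, u3], u4], u2], u5]
  from u1u4u3u2u5, sign +1: term +[[[[u1, u4], u3], u2], u5]

-[[[[u1, u3], u4], u2], u5] + [[[[u1, u4], u3], u2], u5]


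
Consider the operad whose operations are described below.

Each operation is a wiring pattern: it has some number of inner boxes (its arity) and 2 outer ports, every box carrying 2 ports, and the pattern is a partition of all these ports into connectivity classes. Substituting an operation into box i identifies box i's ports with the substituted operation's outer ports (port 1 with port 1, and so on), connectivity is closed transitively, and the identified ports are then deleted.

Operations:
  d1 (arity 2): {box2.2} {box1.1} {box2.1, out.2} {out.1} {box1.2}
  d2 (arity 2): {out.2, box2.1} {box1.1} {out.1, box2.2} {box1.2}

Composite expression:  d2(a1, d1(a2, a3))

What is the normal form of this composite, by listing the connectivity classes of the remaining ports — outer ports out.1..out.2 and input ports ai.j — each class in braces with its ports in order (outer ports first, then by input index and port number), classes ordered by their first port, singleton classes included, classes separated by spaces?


{out.1, a3.1} {out.2} {a1.1} {a1.2} {a2.1} {a2.2} {a3.2}

Two ports join when wires chain via d2-identified ports.
through d1, on inputs (a2, a3): {out.1} {out.2, a3.1} {a2.1} {a2.2} {a3.2} (out.j = stage outer ports)
through d2, on inputs (a1, a2, a3): {out.1, a3.1} {out.2} {a1.1} {a1.2} {a2.1} {a2.2} {a3.2} (out.j = stage outer ports)


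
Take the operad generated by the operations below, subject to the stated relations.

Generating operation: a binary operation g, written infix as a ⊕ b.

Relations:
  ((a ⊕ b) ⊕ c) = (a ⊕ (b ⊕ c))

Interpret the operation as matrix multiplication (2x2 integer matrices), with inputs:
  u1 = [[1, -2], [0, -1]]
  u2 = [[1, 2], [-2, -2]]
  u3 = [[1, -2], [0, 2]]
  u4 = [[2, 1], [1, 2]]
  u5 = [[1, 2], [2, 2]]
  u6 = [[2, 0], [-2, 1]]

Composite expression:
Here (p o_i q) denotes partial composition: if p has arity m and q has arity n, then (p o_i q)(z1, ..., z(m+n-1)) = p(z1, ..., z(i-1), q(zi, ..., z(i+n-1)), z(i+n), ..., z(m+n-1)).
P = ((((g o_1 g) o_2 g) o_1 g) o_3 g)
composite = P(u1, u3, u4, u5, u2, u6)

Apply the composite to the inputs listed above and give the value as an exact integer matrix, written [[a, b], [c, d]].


(u1 ⊕ u3) = [[1, -6], [0, -2]]
(u4 ⊕ u5) = [[4, 6], [5, 6]]
((u4 ⊕ u5) ⊕ u2) = [[-8, -4], [-7, -2]]
((u1 ⊕ u3) ⊕ ((u4 ⊕ u5) ⊕ u2)) = [[34, 8], [14, 4]]
(((u1 ⊕ u3) ⊕ ((u4 ⊕ u5) ⊕ u2)) ⊕ u6) = [[52, 8], [20, 4]]

[[52, 8], [20, 4]]


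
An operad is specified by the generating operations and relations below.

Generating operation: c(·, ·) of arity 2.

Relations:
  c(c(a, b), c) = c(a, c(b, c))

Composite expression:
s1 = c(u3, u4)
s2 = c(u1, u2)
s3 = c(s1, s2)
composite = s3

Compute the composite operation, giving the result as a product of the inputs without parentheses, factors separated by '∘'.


u3 ∘ u4 ∘ u1 ∘ u2

Key point: c is associative — brackets drop, the u-order remains.
c(u3, u4) collapses to u3 ∘ u4
c(u1, u2) collapses to u1 ∘ u2
c(c(u3, u4), c(u1, u2)) collapses to u3 ∘ u4 ∘ u1 ∘ u2


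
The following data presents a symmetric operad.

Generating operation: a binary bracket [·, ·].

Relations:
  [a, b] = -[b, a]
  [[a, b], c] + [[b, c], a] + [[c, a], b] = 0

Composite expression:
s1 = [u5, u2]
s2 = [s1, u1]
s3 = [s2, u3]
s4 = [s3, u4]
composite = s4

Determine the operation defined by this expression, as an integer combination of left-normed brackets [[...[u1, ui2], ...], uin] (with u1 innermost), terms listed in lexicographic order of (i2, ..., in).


[[[[u1, u2], u5], u3], u4] - [[[[u1, u5], u2], u3], u4]

Skip Jacobi rewriting: expand, keep u1-initial words, read off terms.
Composite bracket: [[[[u5, u2], u1], u3], u4]
Expanding via [a, b] = ab - ba: 16 signed words (2^4 = 16).
Words beginning with u1 determine it all:
  u1u2u5u3u4 appears with sign +1, giving the term +[[[[u1, u2], u5], u3], u4]
  u1u5u2u3u4 appears with sign -1, giving the term -[[[[u1, u5], u2], u3], u4]


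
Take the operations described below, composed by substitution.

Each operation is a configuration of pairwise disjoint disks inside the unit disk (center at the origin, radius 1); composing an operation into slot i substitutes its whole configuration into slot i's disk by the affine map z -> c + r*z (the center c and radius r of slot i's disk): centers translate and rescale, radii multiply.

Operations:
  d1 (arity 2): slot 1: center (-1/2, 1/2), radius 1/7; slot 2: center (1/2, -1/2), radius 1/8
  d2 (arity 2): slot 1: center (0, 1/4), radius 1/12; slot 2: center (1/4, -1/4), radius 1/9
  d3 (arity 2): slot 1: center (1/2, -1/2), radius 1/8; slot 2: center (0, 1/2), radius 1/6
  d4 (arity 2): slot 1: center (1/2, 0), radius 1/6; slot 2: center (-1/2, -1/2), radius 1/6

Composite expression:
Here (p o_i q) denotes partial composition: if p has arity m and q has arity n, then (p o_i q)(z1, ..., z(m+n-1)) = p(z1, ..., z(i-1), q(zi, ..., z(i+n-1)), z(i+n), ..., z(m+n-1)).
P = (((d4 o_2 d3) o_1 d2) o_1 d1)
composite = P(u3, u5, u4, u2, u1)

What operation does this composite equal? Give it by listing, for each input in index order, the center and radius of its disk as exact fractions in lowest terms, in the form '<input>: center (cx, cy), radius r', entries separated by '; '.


Only the slot chain above each u matters under d4; compose those maps.
for u3, the 3-step affine chain lands on center (71/144, 7/144), radius 1/504
for u5, the 3-step affine chain lands on center (73/144, 5/144), radius 1/576
for u4, the 2-step affine chain lands on center (13/24, -1/24), radius 1/54
for u2, the 2-step affine chain lands on center (-5/12, -7/12), radius 1/48
for u1, the 2-step affine chain lands on center (-1/2, -5/12), radius 1/36

u1: center (-1/2, -5/12), radius 1/36; u2: center (-5/12, -7/12), radius 1/48; u3: center (71/144, 7/144), radius 1/504; u4: center (13/24, -1/24), radius 1/54; u5: center (73/144, 5/144), radius 1/576


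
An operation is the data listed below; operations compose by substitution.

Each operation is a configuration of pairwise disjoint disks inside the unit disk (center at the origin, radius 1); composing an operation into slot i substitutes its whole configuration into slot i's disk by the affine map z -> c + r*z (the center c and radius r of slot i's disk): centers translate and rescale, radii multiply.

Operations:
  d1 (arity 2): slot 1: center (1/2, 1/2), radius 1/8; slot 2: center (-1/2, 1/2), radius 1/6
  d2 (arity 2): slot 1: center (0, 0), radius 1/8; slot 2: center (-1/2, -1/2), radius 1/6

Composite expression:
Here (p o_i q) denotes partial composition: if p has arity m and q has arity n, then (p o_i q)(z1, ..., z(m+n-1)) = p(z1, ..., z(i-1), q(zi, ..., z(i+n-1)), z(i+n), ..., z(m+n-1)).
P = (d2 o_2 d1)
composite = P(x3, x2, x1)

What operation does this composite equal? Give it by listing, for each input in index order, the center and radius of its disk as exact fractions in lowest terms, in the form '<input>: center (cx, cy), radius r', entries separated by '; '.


x1: center (-7/12, -5/12), radius 1/36; x2: center (-5/12, -5/12), radius 1/48; x3: center (0, 0), radius 1/8


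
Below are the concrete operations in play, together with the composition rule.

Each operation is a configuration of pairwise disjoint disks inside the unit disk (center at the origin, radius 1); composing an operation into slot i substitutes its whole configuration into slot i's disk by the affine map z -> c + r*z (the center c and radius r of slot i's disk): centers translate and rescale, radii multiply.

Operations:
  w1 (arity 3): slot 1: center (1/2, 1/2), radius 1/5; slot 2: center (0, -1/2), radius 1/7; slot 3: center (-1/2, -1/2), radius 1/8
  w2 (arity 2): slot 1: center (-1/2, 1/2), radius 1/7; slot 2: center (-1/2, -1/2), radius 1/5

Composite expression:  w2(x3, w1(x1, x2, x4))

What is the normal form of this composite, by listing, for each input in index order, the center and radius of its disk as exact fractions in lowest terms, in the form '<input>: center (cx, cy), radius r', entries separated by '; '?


x1: center (-2/5, -2/5), radius 1/25; x2: center (-1/2, -3/5), radius 1/35; x3: center (-1/2, 1/2), radius 1/7; x4: center (-3/5, -3/5), radius 1/40

Each x-disk chains the slot maps above it in w2; radii multiply.
for x3, the 1-step affine chain lands on center (-1/2, 1/2), radius 1/7
for x1, the 2-step affine chain lands on center (-2/5, -2/5), radius 1/25
for x2, the 2-step affine chain lands on center (-1/2, -3/5), radius 1/35
for x4, the 2-step affine chain lands on center (-3/5, -3/5), radius 1/40


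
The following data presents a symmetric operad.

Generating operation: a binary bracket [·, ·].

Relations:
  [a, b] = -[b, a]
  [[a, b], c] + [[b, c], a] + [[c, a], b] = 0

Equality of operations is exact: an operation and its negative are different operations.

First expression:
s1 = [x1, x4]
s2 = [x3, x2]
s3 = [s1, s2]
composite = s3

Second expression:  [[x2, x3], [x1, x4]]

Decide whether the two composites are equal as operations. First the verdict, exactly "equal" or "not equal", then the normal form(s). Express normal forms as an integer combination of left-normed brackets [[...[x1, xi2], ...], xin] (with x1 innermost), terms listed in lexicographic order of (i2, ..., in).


equal; both compose to -[[[x1, x4], x2], x3] + [[[x1, x4], x3], x2]

The first composite normalizes to -[[[x1, x4], x2], x3] + [[[x1, x4], x3], x2]
The second composite normalizes to -[[[x1, x4], x2], x3] + [[[x1, x4], x3], x2]
The normal forms match — equal.


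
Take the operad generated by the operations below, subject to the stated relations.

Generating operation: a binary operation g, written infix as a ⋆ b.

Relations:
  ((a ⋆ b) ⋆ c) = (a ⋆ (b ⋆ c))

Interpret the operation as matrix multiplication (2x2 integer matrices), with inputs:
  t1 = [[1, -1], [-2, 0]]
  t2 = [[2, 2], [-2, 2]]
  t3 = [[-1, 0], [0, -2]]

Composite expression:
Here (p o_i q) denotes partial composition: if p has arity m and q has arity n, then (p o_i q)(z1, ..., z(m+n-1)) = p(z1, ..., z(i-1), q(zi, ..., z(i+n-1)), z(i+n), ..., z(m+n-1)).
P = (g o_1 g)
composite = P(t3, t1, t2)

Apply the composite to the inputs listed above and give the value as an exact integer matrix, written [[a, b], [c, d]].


[[-4, 0], [8, 8]]

(t3 ⋆ t1) = [[-1, 1], [4, 0]]
((t3 ⋆ t1) ⋆ t2) = [[-4, 0], [8, 8]]


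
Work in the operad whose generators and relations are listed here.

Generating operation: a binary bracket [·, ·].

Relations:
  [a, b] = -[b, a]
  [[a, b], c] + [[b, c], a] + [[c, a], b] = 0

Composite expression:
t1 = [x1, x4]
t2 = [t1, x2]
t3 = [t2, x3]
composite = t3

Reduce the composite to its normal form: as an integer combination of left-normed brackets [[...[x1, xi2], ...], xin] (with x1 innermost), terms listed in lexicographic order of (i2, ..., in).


[[[x1, x4], x2], x3]

A multilinear Lie element is pinned by x1-initial words (x1 innermost).
Composite bracket: [[[x1, x4], x2], x3]
Expanding via [a, b] = ab - ba: 8 signed words (2^3 = 8).
Words beginning with x1 determine it all:
  the word x1x4x2x3 carries sign +1 and contributes +[[[x1, x4], x2], x3]


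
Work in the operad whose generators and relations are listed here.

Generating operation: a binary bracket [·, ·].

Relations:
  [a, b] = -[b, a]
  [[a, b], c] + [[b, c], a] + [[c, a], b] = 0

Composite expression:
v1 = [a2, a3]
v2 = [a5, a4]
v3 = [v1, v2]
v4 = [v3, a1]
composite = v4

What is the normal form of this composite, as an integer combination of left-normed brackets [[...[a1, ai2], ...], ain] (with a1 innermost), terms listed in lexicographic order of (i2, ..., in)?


[[[[a1, a2], a3], a4], a5] - [[[[a1, a2], a3], a5], a4] - [[[[a1, a3], a2], a4], a5] + [[[[a1, a3], a2], a5], a4] - [[[[a1, a4], a5], a2], a3] + [[[[a1, a4], a5], a3], a2] + [[[[a1, a5], a4], a2], a3] - [[[[a1, a5], a4], a3], a2]

Antisymmetry and Jacobi reduce to a1-anchored left-normed brackets.
Composite bracket: [[[a2, a3], [a5, a4]], a1]
The bracket unfolds into 16 signed words via [a, b] = ab - ba (2^4 = 16).
The a1-initial words carry the normal form:
  the word a1a2a3a4a5 carries sign +1 and contributes +[[[[a1, a2], a3], a4], a5]
  the word a1a2a3a5a4 carries sign -1 and contributes -[[[[a1, a2], a3], a5], a4]
  the word a1a3a2a4a5 carries sign -1 and contributes -[[[[a1, a3], a2], a4], a5]
  the word a1a3a2a5a4 carries sign +1 and contributes +[[[[a1, a3], a2], a5], a4]
  the word a1a4a5a2a3 carries sign -1 and contributes -[[[[a1, a4], a5], a2], a3]
  the word a1a4a5a3a2 carries sign +1 and contributes +[[[[a1, a4], a5], a3], a2]
  the word a1a5a4a2a3 carries sign +1 and contributes +[[[[a1, a5], a4], a2], a3]
  the word a1a5a4a3a2 carries sign -1 and contributes -[[[[a1, a5], a4], a3], a2]


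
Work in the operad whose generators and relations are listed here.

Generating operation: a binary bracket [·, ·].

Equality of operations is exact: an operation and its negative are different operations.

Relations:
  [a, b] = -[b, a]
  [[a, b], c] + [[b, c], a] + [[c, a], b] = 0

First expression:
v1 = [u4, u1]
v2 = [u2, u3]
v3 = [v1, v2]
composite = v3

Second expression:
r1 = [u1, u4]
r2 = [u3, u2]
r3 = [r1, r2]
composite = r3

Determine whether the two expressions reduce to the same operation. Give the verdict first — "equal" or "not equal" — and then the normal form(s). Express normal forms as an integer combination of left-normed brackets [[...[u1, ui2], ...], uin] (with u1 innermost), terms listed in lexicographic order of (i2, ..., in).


equal: each reduces to -[[[u1, u4], u2], u3] + [[[u1, u4], u3], u2]

The first expression reduces to -[[[u1, u4], u2], u3] + [[[u1, u4], u3], u2]
The second expression reduces to -[[[u1, u4], u2], u3] + [[[u1, u4], u3], u2]
The forms coincide; equal.


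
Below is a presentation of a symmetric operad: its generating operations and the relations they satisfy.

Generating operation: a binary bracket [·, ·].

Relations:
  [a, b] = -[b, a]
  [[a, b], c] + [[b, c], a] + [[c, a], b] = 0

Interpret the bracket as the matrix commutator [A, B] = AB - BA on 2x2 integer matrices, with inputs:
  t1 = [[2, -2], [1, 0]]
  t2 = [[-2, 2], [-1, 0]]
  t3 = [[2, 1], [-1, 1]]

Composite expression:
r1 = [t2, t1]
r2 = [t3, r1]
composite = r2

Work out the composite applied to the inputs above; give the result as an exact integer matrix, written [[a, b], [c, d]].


[[0, 0], [0, 0]]

[t2, t1] = [[0, 0], [0, 0]]
[t3, [t2, t1]] = [[0, 0], [0, 0]]


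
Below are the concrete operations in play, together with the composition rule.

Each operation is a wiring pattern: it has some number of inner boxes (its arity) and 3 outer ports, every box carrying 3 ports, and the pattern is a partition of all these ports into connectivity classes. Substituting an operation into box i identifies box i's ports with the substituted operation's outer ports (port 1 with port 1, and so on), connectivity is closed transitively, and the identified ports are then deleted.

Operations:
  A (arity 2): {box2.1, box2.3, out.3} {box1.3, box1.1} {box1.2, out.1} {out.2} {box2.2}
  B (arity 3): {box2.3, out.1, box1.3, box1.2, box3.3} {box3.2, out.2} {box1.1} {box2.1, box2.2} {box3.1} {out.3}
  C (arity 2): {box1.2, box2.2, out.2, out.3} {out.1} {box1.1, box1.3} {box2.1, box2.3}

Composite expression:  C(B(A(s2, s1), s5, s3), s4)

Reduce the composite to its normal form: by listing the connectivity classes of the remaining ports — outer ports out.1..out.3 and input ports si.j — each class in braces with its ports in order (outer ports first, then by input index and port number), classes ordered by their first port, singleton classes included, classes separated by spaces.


Reachability decides: close wires over C-identified ports.
the subtree at A composes to {out.1, s2.2} {out.2} {out.3, s1.1, s1.3} {s1.2} {s2.1, s2.3} on (s2, s1); out.j = own outer ports
the subtree at B composes to {out.1, s1.1, s1.3, s3.3, s5.3} {out.2, s3.2} {out.3} {s1.2} {s2.1, s2.3} {s2.2} {s3.1} {s5.1, s5.2} on (s2, s1, s5, s3); out.j = own outer ports
the subtree at C composes to {out.1} {out.2, out.3, s3.2, s4.2} {s1.1, s1.3, s3.3, s5.3} {s1.2} {s2.1, s2.3} {s2.2} {s3.1} {s4.1, s4.3} {s5.1, s5.2} on (s2, s1, s5, s3, s4); out.j = own outer ports

{out.1} {out.2, out.3, s3.2, s4.2} {s1.1, s1.3, s3.3, s5.3} {s1.2} {s2.1, s2.3} {s2.2} {s3.1} {s4.1, s4.3} {s5.1, s5.2}


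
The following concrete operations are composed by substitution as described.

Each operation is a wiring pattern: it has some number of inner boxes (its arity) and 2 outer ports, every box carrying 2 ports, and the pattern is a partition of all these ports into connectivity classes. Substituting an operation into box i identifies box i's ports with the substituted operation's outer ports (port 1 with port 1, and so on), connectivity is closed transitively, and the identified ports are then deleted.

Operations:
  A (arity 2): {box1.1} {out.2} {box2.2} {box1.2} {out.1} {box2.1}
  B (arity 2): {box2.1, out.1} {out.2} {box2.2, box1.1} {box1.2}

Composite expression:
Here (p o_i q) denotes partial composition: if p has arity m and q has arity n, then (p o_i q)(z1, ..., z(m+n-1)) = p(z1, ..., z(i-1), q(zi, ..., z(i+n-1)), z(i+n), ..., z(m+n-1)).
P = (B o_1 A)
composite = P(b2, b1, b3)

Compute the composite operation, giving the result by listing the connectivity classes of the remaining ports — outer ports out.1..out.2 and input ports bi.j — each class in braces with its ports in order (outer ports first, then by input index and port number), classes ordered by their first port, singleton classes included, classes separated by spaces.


{out.1, b3.1} {out.2} {b1.1} {b1.2} {b2.1} {b2.2} {b3.2}

Two ports join when wires chain via B-identified ports.
after A, the pattern on (b2, b1) reads {out.1} {out.2} {b1.1} {b1.2} {b2.1} {b2.2} (out.j = its outer ports)
after B, the pattern on (b2, b1, b3) reads {out.1, b3.1} {out.2} {b1.1} {b1.2} {b2.1} {b2.2} {b3.2} (out.j = its outer ports)


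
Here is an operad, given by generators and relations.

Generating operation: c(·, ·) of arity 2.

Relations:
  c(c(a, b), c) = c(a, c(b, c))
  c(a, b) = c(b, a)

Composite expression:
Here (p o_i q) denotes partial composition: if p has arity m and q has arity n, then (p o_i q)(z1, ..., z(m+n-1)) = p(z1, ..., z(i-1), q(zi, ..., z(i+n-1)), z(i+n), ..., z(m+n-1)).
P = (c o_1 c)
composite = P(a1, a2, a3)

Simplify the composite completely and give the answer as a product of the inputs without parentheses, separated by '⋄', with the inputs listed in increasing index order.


a1 ⋄ a2 ⋄ a3

Reordering under c is free, so list the a-inputs canonically.
c(a1, a2) flattens to a1 ⋄ a2
c(c(a1, a2), a3) flattens to a1 ⋄ a2 ⋄ a3
reordering the factors by index: a1 ⋄ a2 ⋄ a3
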